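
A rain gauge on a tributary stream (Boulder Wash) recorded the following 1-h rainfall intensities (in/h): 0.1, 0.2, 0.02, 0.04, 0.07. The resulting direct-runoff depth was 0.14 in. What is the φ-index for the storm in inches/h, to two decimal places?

Only the 2 blocks with intensity above φ contribute runoff: 0.1, 0.2 in/h.
Σ(I−φ)·Δt = d  ⇒  (0.1+0.2 − 2φ)·1 = 0.14
φ = (0.3000 − 0.14/1) / 2 = 0.08 in/h.

φ ≈ 0.08 in/h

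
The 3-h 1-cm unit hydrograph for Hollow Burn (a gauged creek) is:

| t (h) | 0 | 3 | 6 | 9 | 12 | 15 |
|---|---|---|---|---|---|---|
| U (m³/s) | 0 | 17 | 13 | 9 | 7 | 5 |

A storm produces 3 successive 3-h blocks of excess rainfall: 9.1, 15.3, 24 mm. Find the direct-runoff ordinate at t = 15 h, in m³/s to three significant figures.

By discrete convolution, Q_j = Σ (P_i / 10 mm) · U_{j−i}.
At t = 15 h (j=5): Q = (9.1/10)·5 + (15.3/10)·7 + (24/10)·9 = 36.9 m³/s.

Q ≈ 36.9 m³/s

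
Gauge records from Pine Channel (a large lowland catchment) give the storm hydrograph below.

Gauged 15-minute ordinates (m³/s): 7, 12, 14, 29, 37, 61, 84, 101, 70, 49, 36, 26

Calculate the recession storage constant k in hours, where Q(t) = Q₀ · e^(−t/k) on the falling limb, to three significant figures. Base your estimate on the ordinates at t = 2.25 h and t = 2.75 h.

k ≈ 0.789 h

On the falling limb, Q drops from 49 to 26 m³/s between t = 2.25 h and t = 2.75 h (Δt = 0.5 h).
k = −Δt / ln(Q₂/Q₁) = −0.5 / ln(26/49) = 0.789 h.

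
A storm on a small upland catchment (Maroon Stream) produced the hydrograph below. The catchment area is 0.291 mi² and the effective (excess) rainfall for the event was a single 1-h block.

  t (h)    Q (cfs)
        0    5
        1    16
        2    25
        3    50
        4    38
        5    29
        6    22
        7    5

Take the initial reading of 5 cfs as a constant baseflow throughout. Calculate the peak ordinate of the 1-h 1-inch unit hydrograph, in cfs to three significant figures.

Direct runoff: 0.0, 11.0, 20.0, 45.0, 33.0, 24.0, 17.0, 0.0 cfs; ΣQ_DR = 150.0 cfs, peak = 45.0 cfs.
Runoff depth d = ΣQ_DR·Δt / A = 150.0 × 3600 / (0.291 mi²) = 0.7988 in.
The 1-inch UH is the DRH scaled by (1 in)/d, so U_p = 45.0 × 1/0.7988 = 56.3 cfs.

U_p ≈ 56.3 cfs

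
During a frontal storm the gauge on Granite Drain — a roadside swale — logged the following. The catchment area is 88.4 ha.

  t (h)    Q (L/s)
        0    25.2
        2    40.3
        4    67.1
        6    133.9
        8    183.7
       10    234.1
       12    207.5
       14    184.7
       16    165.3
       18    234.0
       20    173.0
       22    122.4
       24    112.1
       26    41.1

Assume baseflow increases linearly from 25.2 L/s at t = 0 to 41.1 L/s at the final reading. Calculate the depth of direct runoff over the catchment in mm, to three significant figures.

d ≈ 11.9 mm

Direct runoff: 0.00, 13.88, 39.45, 105.03, 153.61, 202.78, 174.96, 150.94, 130.32, 197.79, 135.57, 83.75, 72.22, 0.00 L/s; ΣQ_DR = 1460 L/s.
V = ΣQ_DR · Δt = 1460 × 7200 s = 1.051 × 10^7 L.
Over A = 88.4 ha, depth = V / A = 11.9 mm.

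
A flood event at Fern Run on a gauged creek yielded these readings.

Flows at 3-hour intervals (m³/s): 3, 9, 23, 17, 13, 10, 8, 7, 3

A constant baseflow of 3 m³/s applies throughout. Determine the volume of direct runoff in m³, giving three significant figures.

Direct-runoff ordinates (Q − Q_b): 0.0, 6.0, 20.0, 14.0, 10.0, 7.0, 5.0, 4.0, 0.0 m³/s.
ΣQ_DR = 66.00 m³/s.
With Δt = 3 h = 10800 s, V = ΣQ_DR · Δt = 66.00 × 10800 = 7.13 × 10^5 m³.

V ≈ 7.13 × 10^5 m³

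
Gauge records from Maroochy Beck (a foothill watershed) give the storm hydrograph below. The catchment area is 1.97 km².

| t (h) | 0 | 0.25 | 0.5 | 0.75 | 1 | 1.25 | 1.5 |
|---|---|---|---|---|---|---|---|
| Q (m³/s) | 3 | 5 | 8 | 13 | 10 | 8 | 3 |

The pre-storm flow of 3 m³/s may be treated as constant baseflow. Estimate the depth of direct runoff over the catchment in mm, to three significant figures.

Direct runoff: 0.0, 2.0, 5.0, 10.0, 7.0, 5.0, 0.0 m³/s; ΣQ_DR = 29.00 m³/s.
V = ΣQ_DR · Δt = 29.00 × 900 s = 26100 m³.
Over A = 1.97 km², depth = V / A = 13.2 mm.

d ≈ 13.2 mm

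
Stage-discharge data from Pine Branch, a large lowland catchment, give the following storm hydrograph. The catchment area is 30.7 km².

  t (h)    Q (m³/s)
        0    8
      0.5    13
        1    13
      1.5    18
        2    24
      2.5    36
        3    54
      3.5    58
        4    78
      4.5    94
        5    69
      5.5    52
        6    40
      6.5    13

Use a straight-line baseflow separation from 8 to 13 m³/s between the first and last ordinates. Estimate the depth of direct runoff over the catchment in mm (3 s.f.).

d ≈ 24.8 mm

Direct runoff: 0.00, 4.62, 4.23, 8.85, 14.46, 26.08, 43.69, 47.31, 66.92, 82.54, 57.15, 39.77, 27.38, 0.00 m³/s; ΣQ_DR = 423.0 m³/s.
V = ΣQ_DR · Δt = 423.0 × 1800 s = 7.614 × 10^5 m³.
Over A = 30.7 km², depth = V / A = 24.8 mm.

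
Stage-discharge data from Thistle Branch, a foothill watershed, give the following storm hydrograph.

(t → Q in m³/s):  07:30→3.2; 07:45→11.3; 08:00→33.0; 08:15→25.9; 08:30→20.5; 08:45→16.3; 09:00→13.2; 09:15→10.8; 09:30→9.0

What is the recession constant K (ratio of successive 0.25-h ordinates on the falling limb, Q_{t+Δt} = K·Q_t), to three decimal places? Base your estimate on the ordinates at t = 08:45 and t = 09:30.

K ≈ 0.820

Using the recession-limb readings at t = 08:45 and t = 09:30: Q falls from 16.3 to 9.0 m³/s over 3 intervals.
K = (Q₂/Q₁)^(1/3) = (9.0/16.3)^(1/3) = 0.820.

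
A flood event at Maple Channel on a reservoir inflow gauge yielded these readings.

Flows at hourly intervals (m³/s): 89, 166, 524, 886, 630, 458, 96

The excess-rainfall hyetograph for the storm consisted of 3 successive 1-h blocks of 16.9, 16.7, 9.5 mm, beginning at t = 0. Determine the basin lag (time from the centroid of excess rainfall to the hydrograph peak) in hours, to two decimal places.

Centroid of excess rainfall: t_c = Σ P_i·t̄_i / ΣP_i = 1.3283 h (block centres at 0.5, 1.5, 2.5 h).
Hydrograph peak occurs at t = 3 h, so basin lag t_L = 3 − 1.3283 = 1.67 h.

t_L ≈ 1.67 h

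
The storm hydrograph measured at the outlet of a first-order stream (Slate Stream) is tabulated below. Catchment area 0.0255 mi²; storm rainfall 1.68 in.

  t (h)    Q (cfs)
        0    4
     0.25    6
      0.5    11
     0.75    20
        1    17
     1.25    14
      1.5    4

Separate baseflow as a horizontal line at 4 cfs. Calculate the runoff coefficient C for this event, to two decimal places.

ΣQ_DR = 48.00 cfs; V = ΣQ_DR·Δt = 43200 ft³.
Runoff depth d = V / A = 0.7292 in.
C = d / P = 0.7292 / 1.68 = 0.43.

C ≈ 0.43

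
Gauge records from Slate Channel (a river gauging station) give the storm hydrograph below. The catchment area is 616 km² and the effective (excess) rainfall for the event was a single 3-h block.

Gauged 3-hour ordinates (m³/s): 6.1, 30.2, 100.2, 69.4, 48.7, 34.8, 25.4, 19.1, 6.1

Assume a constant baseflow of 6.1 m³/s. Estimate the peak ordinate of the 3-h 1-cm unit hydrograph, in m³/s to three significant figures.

U_p ≈ 188 m³/s

Direct runoff: 0.0, 24.1, 94.1, 63.3, 42.6, 28.7, 19.3, 13.0, 0.0 m³/s; ΣQ_DR = 285.1 m³/s, peak = 94.1 m³/s.
Runoff depth d = ΣQ_DR·Δt / A = 285.1 × 10800 / (616 km²) = 4.999 mm.
The 1-cm UH is the DRH scaled by (10 mm)/d, so U_p = 94.1 × 10/4.999 = 188 m³/s.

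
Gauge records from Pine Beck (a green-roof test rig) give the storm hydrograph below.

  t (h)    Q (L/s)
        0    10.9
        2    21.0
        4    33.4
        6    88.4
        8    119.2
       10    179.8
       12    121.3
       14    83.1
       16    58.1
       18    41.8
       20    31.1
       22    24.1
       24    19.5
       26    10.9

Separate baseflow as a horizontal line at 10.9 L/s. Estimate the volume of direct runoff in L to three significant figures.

Direct-runoff ordinates (Q − Q_b): 0.0, 10.1, 22.5, 77.5, 108.3, 168.9, 110.4, 72.2, 47.2, 30.9, 20.2, 13.2, 8.6, 0.0 L/s.
ΣQ_DR = 690.0 L/s.
With Δt = 2 h = 7200 s, V = ΣQ_DR · Δt = 690.0 × 7200 = 4.97 × 10^6 L.

V ≈ 4.97 × 10^6 L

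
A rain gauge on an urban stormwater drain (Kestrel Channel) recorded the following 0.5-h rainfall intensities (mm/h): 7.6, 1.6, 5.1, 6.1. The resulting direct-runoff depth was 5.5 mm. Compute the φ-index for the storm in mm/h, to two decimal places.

φ ≈ 2.60 mm/h

Only the 3 blocks with intensity above φ contribute runoff: 7.6, 5.1, 6.1 mm/h.
Σ(I−φ)·Δt = d  ⇒  (7.6+5.1+6.1 − 3φ)·0.5 = 5.5
φ = (18.80 − 5.5/0.5) / 3 = 2.60 mm/h.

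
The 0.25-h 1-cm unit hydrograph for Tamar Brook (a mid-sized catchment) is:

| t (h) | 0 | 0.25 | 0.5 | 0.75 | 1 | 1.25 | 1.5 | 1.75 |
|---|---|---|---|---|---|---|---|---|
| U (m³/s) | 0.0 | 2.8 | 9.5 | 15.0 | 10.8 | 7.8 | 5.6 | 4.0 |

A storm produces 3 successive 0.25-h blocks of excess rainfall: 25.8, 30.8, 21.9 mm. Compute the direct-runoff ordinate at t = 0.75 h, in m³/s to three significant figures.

By discrete convolution, Q_j = Σ (P_i / 10 mm) · U_{j−i}.
At t = 0.75 h (j=3): Q = (25.8/10)·15.0 + (30.8/10)·9.5 + (21.9/10)·2.8 = 74.1 m³/s.

Q ≈ 74.1 m³/s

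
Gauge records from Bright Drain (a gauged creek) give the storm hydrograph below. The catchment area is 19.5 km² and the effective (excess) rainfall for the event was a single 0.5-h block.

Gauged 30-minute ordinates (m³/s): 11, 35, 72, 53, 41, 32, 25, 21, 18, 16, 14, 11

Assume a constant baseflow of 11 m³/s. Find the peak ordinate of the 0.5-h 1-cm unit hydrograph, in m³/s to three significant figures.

U_p ≈ 30.5 m³/s

Direct runoff: 0.0, 24.0, 61.0, 42.0, 30.0, 21.0, 14.0, 10.0, 7.0, 5.0, 3.0, 0.0 m³/s; ΣQ_DR = 217.0 m³/s, peak = 61.0 m³/s.
Runoff depth d = ΣQ_DR·Δt / A = 217.0 × 1800 / (19.5 km²) = 20.03 mm.
The 1-cm UH is the DRH scaled by (10 mm)/d, so U_p = 61.0 × 10/20.03 = 30.5 m³/s.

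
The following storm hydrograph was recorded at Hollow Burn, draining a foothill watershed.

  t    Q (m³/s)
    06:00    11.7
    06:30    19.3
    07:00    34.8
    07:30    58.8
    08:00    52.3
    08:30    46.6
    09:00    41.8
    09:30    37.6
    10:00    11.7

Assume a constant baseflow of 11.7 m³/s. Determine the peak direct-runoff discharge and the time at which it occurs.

Q_p = 47.1 m³/s at t = 07:30

Subtracting baseflow gives direct-runoff ordinates: 0.0, 7.6, 23.1, 47.1, 40.6, 34.9, 30.1, 25.9, 0.0 m³/s.
The maximum is 47.1 m³/s, occurring at the reading for t = 07:30.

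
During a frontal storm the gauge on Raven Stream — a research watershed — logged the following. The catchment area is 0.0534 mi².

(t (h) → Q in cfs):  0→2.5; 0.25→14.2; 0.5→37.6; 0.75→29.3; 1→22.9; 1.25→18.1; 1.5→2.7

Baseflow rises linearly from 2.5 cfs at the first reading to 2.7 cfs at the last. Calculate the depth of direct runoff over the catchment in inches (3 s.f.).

Direct runoff: 0.00, 11.67, 35.03, 26.70, 20.27, 15.43, 0.00 cfs; ΣQ_DR = 109.1 cfs.
V = ΣQ_DR · Δt = 109.1 × 900 s = 98190 ft³.
Over A = 0.0534 mi², depth = V / A = 0.791 in.

d ≈ 0.791 in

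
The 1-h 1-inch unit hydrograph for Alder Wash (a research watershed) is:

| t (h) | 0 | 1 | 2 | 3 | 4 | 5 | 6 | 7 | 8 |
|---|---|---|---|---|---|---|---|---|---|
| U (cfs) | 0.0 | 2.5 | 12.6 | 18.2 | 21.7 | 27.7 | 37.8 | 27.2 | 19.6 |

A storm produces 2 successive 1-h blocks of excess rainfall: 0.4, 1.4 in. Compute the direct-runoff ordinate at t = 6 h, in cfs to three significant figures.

By discrete convolution, Q_j = Σ (P_i / 1 in) · U_{j−i}.
At t = 6 h (j=6): Q = (0.4/1)·37.8 + (1.4/1)·27.7 = 53.9 cfs.

Q ≈ 53.9 cfs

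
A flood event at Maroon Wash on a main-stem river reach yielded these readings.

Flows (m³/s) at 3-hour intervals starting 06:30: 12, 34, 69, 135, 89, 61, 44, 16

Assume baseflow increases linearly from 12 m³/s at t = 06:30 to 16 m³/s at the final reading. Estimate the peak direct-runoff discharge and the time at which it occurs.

Subtracting baseflow gives direct-runoff ordinates: 0.00, 21.43, 55.86, 121.29, 74.71, 46.14, 28.57, 0.00 m³/s.
The maximum is 121.29 m³/s, occurring at the reading for t = 15:30.

Q_p = 121.29 m³/s at t = 15:30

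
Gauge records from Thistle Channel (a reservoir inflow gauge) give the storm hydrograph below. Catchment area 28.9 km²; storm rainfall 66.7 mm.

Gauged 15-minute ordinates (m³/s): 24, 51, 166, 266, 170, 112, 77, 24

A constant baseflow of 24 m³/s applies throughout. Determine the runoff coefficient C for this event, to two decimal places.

C ≈ 0.33

ΣQ_DR = 698.0 m³/s; V = ΣQ_DR·Δt = 6.282 × 10^5 m³.
Runoff depth d = V / A = 21.74 mm.
C = d / P = 21.74 / 66.7 = 0.33.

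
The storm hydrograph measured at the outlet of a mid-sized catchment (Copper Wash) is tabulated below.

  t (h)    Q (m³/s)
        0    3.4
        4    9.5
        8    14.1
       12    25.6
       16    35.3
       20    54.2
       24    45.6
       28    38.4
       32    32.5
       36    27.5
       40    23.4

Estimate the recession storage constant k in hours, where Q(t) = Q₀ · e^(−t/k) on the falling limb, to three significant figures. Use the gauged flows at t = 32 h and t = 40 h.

k ≈ 24.4 h

On the falling limb, Q drops from 32.5 to 23.4 m³/s between t = 32 h and t = 40 h (Δt = 8 h).
k = −Δt / ln(Q₂/Q₁) = −8 / ln(23.4/32.5) = 24.4 h.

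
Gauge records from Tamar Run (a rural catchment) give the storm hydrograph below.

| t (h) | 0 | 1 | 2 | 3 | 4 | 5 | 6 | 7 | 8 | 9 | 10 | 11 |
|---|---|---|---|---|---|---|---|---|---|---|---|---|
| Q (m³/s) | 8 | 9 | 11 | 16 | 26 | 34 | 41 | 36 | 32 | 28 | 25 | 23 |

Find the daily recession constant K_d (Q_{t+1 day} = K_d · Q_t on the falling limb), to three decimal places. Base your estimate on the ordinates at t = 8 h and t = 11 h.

Between t = 8 h and t = 11 h the flow falls from 32 to 23 m³/s over 3×1 h = 3 h.
Per-interval ratio K = (23/32)^(1/3) = 0.8958; K_d = K^(24/1) = 0.071.

K_d ≈ 0.071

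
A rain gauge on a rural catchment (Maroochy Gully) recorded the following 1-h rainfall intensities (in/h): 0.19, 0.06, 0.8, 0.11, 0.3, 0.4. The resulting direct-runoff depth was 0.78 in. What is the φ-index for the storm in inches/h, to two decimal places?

Only the 3 blocks with intensity above φ contribute runoff: 0.8, 0.3, 0.4 in/h.
Σ(I−φ)·Δt = d  ⇒  (0.8+0.3+0.4 − 3φ)·1 = 0.78
φ = (1.500 − 0.78/1) / 3 = 0.24 in/h.

φ ≈ 0.24 in/h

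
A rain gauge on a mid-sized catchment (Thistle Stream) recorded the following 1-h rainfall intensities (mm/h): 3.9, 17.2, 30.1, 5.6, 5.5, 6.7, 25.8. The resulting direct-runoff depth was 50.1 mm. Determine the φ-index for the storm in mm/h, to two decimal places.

Only the 3 blocks with intensity above φ contribute runoff: 17.2, 30.1, 25.8 mm/h.
Σ(I−φ)·Δt = d  ⇒  (17.2+30.1+25.8 − 3φ)·1 = 50.1
φ = (73.10 − 50.1/1) / 3 = 7.67 mm/h.

φ ≈ 7.67 mm/h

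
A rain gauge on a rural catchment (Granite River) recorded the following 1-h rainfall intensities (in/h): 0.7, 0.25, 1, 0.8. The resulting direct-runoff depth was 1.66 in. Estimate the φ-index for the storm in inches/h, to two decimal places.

φ ≈ 0.28 in/h

Only the 3 blocks with intensity above φ contribute runoff: 0.7, 1, 0.8 in/h.
Σ(I−φ)·Δt = d  ⇒  (0.7+1+0.8 − 3φ)·1 = 1.66
φ = (2.500 − 1.66/1) / 3 = 0.28 in/h.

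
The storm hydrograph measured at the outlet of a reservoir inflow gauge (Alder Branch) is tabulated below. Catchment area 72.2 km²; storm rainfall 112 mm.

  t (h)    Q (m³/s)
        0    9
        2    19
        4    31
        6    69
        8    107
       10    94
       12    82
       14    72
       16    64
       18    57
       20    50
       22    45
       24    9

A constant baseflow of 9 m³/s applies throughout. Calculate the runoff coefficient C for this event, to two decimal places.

C ≈ 0.53

ΣQ_DR = 591.0 m³/s; V = ΣQ_DR·Δt = 4.255 × 10^6 m³.
Runoff depth d = V / A = 58.94 mm.
C = d / P = 58.94 / 112 = 0.53.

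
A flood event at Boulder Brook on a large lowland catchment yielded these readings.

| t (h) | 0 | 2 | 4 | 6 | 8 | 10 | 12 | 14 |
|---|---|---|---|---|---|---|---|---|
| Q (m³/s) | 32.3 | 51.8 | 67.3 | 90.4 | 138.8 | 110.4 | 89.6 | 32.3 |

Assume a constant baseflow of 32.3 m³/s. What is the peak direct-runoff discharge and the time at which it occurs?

Subtracting baseflow gives direct-runoff ordinates: 0.0, 19.5, 35.0, 58.1, 106.5, 78.1, 57.3, 0.0 m³/s.
The maximum is 106.5 m³/s, occurring at the reading for t = 8 h.

Q_p = 106.5 m³/s at t = 8 h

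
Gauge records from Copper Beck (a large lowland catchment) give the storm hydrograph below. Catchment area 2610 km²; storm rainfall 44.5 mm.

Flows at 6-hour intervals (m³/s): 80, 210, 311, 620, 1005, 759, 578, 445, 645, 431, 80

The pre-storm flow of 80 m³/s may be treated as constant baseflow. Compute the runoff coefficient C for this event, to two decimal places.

ΣQ_DR = 4284 m³/s; V = ΣQ_DR·Δt = 9.253 × 10^7 m³.
Runoff depth d = V / A = 35.45 mm.
C = d / P = 35.45 / 44.5 = 0.80.

C ≈ 0.80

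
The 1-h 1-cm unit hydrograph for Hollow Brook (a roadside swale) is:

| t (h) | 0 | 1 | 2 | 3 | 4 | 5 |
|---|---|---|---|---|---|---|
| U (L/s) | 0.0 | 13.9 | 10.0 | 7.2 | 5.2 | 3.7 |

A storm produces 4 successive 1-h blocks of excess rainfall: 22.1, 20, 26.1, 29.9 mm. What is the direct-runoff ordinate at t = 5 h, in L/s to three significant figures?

By discrete convolution, Q_j = Σ (P_i / 10 mm) · U_{j−i}.
At t = 5 h (j=5): Q = (22.1/10)·3.7 + (20/10)·5.2 + (26.1/10)·7.2 + (29.9/10)·10.0 = 67.3 L/s.

Q ≈ 67.3 L/s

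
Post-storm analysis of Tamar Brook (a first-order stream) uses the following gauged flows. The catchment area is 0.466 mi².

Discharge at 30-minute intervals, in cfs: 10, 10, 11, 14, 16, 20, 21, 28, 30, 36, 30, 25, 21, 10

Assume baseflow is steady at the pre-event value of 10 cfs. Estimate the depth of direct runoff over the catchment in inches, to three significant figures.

Direct runoff: 0.0, 0.0, 1.0, 4.0, 6.0, 10.0, 11.0, 18.0, 20.0, 26.0, 20.0, 15.0, 11.0, 0.0 cfs; ΣQ_DR = 142.0 cfs.
V = ΣQ_DR · Δt = 142.0 × 1800 s = 2.556 × 10^5 ft³.
Over A = 0.466 mi², depth = V / A = 0.236 in.

d ≈ 0.236 in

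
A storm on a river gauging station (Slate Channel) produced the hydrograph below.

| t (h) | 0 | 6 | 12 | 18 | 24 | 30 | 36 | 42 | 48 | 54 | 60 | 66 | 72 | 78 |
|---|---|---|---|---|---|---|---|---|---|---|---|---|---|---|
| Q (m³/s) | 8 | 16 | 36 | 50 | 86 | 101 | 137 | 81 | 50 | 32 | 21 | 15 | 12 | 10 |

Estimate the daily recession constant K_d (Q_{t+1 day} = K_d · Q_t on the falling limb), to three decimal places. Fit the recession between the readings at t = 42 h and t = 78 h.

Between t = 42 h and t = 78 h the flow falls from 81 to 10 m³/s over 6×6 h = 36 h.
Per-interval ratio K = (10/81)^(1/6) = 0.7056; K_d = K^(24/6) = 0.248.

K_d ≈ 0.248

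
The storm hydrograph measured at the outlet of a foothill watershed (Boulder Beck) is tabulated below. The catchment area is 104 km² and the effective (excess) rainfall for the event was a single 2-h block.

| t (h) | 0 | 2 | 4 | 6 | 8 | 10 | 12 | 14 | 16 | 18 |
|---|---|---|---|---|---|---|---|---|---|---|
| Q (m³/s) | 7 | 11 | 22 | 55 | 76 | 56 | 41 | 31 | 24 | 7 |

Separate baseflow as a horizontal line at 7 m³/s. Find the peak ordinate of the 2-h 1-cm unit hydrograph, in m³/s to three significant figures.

Direct runoff: 0.0, 4.0, 15.0, 48.0, 69.0, 49.0, 34.0, 24.0, 17.0, 0.0 m³/s; ΣQ_DR = 260.0 m³/s, peak = 69.0 m³/s.
Runoff depth d = ΣQ_DR·Δt / A = 260.0 × 7200 / (104 km²) = 18.00 mm.
The 1-cm UH is the DRH scaled by (10 mm)/d, so U_p = 69.0 × 10/18.00 = 38.3 m³/s.

U_p ≈ 38.3 m³/s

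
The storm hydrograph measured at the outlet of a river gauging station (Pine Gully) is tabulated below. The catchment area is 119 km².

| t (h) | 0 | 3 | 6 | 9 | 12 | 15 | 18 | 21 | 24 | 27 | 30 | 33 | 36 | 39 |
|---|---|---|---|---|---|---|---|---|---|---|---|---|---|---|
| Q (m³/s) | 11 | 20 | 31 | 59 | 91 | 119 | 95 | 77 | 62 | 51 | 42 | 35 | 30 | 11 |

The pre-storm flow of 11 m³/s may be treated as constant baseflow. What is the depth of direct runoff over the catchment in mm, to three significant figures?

d ≈ 52.6 mm

Direct runoff: 0.0, 9.0, 20.0, 48.0, 80.0, 108.0, 84.0, 66.0, 51.0, 40.0, 31.0, 24.0, 19.0, 0.0 m³/s; ΣQ_DR = 580.0 m³/s.
V = ΣQ_DR · Δt = 580.0 × 10800 s = 6.264 × 10^6 m³.
Over A = 119 km², depth = V / A = 52.6 mm.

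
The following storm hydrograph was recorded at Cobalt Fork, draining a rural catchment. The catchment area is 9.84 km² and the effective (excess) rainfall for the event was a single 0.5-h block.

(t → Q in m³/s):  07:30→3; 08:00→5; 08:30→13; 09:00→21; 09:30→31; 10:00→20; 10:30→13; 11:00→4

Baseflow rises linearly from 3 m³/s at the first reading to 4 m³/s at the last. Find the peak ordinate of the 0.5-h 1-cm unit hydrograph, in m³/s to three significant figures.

Direct runoff: 0.00, 1.86, 9.71, 17.57, 27.43, 16.29, 9.14, 0.00 m³/s; ΣQ_DR = 82.00 m³/s, peak = 27.43 m³/s.
Runoff depth d = ΣQ_DR·Δt / A = 82.00 × 1800 / (9.84 km²) = 15.00 mm.
The 1-cm UH is the DRH scaled by (10 mm)/d, so U_p = 27.43 × 10/15.00 = 18.3 m³/s.

U_p ≈ 18.3 m³/s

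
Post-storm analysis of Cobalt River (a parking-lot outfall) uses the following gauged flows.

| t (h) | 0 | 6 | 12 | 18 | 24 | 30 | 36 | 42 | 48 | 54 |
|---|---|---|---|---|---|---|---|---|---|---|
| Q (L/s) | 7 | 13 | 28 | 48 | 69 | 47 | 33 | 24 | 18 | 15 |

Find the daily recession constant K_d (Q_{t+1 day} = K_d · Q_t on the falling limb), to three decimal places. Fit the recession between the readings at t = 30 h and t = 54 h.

Between t = 30 h and t = 54 h the flow falls from 47 to 15 L/s over 4×6 h = 24 h.
Per-interval ratio K = (15/47)^(1/4) = 0.7516; K_d = K^(24/6) = 0.319.

K_d ≈ 0.319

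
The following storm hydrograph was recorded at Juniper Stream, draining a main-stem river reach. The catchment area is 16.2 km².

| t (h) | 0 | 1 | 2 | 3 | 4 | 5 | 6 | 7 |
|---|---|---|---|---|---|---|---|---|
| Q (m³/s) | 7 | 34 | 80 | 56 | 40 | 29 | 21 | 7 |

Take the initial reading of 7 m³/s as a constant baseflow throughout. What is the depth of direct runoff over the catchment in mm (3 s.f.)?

d ≈ 48.4 mm

Direct runoff: 0.0, 27.0, 73.0, 49.0, 33.0, 22.0, 14.0, 0.0 m³/s; ΣQ_DR = 218.0 m³/s.
V = ΣQ_DR · Δt = 218.0 × 3600 s = 7.848 × 10^5 m³.
Over A = 16.2 km², depth = V / A = 48.4 mm.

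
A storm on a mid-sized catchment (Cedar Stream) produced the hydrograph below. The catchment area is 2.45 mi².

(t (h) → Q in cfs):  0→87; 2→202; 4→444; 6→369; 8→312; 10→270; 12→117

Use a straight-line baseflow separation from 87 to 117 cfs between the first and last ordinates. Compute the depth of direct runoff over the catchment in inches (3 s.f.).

Direct runoff: 0.00, 110.00, 347.00, 267.00, 205.00, 158.00, 0.00 cfs; ΣQ_DR = 1087 cfs.
V = ΣQ_DR · Δt = 1087 × 7200 s = 7.826 × 10^6 ft³.
Over A = 2.45 mi², depth = V / A = 1.38 in.

d ≈ 1.38 in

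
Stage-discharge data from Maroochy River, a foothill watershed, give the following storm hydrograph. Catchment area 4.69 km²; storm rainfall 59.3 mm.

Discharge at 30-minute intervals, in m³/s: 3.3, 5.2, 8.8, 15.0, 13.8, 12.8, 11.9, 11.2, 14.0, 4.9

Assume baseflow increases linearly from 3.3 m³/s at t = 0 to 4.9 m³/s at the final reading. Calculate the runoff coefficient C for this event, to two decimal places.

ΣQ_DR = 59.90 m³/s; V = ΣQ_DR·Δt = 1.078 × 10^5 m³.
Runoff depth d = V / A = 22.99 mm.
C = d / P = 22.99 / 59.3 = 0.39.

C ≈ 0.39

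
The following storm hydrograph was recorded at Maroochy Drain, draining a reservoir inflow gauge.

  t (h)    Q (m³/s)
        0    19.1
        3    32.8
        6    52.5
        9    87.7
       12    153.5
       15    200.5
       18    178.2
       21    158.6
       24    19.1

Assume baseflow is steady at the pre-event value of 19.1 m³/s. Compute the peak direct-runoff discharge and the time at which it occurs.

Q_p = 181.4 m³/s at t = 15 h

Subtracting baseflow gives direct-runoff ordinates: 0.0, 13.7, 33.4, 68.6, 134.4, 181.4, 159.1, 139.5, 0.0 m³/s.
The maximum is 181.4 m³/s, occurring at the reading for t = 15 h.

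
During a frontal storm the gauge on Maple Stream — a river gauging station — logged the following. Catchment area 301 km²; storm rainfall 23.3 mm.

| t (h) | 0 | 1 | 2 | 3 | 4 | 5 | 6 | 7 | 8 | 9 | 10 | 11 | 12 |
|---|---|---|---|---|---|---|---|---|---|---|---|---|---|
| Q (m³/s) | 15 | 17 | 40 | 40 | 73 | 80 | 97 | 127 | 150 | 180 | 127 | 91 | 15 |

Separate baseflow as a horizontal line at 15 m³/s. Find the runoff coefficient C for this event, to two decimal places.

C ≈ 0.44

ΣQ_DR = 857.0 m³/s; V = ΣQ_DR·Δt = 3.085 × 10^6 m³.
Runoff depth d = V / A = 10.25 mm.
C = d / P = 10.25 / 23.3 = 0.44.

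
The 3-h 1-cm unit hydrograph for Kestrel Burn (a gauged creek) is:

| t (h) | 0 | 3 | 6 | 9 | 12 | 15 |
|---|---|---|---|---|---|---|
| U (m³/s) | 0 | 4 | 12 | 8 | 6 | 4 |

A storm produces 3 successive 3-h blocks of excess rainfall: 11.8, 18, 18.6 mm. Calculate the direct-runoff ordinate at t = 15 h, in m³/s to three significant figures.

By discrete convolution, Q_j = Σ (P_i / 10 mm) · U_{j−i}.
At t = 15 h (j=5): Q = (11.8/10)·4 + (18/10)·6 + (18.6/10)·8 = 30.4 m³/s.

Q ≈ 30.4 m³/s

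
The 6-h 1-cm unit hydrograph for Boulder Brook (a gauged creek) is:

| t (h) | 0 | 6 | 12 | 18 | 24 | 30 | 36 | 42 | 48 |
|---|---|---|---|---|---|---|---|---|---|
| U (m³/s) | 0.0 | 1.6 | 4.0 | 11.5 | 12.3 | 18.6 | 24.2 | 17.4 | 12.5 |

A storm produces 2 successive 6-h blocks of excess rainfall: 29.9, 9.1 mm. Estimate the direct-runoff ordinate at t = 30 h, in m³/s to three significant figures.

Q ≈ 66.8 m³/s

By discrete convolution, Q_j = Σ (P_i / 10 mm) · U_{j−i}.
At t = 30 h (j=5): Q = (29.9/10)·18.6 + (9.1/10)·12.3 = 66.8 m³/s.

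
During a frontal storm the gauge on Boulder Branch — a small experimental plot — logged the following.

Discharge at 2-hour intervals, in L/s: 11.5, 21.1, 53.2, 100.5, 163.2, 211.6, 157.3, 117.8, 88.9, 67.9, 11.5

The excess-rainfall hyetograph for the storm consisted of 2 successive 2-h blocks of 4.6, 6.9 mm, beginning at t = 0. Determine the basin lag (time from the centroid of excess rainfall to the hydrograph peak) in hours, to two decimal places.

Centroid of excess rainfall: t_c = Σ P_i·t̄_i / ΣP_i = 2.2000 h (block centres at 1, 3 h).
Hydrograph peak occurs at t = 10 h, so basin lag t_L = 10 − 2.2000 = 7.80 h.

t_L ≈ 7.80 h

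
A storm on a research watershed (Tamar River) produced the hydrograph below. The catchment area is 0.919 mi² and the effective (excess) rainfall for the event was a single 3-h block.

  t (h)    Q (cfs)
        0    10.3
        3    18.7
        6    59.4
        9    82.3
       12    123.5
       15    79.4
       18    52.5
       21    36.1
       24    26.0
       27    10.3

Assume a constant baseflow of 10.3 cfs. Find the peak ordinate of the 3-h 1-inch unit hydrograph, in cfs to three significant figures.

U_p ≈ 56.6 cfs

Direct runoff: 0.0, 8.4, 49.1, 72.0, 113.2, 69.1, 42.2, 25.8, 15.7, 0.0 cfs; ΣQ_DR = 395.5 cfs, peak = 113.2 cfs.
Runoff depth d = ΣQ_DR·Δt / A = 395.5 × 10800 / (0.919 mi²) = 2.001 in.
The 1-inch UH is the DRH scaled by (1 in)/d, so U_p = 113.2 × 1/2.001 = 56.6 cfs.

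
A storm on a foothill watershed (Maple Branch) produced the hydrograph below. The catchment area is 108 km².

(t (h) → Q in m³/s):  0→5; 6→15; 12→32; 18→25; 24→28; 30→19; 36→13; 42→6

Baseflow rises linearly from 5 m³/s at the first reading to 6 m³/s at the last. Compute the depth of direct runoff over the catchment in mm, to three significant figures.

Direct runoff: 0.00, 9.86, 26.71, 19.57, 22.43, 13.29, 7.14, 0.00 m³/s; ΣQ_DR = 99.00 m³/s.
V = ΣQ_DR · Δt = 99.00 × 21600 s = 2.138 × 10^6 m³.
Over A = 108 km², depth = V / A = 19.8 mm.

d ≈ 19.8 mm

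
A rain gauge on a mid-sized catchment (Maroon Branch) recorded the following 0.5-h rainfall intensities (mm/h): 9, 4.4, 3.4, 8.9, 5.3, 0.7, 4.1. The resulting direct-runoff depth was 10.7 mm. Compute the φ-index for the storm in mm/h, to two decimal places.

Only the 6 blocks with intensity above φ contribute runoff: 9, 4.4, 3.4, 8.9, 5.3, 4.1 mm/h.
Σ(I−φ)·Δt = d  ⇒  (9+4.4+3.4+8.9+5.3+4.1 − 6φ)·0.5 = 10.7
φ = (35.10 − 10.7/0.5) / 6 = 2.28 mm/h.

φ ≈ 2.28 mm/h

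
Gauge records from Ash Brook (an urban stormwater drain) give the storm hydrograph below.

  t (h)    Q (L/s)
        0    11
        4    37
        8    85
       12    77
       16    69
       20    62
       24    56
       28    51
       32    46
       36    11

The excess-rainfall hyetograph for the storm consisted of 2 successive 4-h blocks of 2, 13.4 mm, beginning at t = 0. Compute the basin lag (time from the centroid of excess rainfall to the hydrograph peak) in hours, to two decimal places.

t_L ≈ 2.52 h

Centroid of excess rainfall: t_c = Σ P_i·t̄_i / ΣP_i = 5.4805 h (block centres at 2, 6 h).
Hydrograph peak occurs at t = 8 h, so basin lag t_L = 8 − 5.4805 = 2.52 h.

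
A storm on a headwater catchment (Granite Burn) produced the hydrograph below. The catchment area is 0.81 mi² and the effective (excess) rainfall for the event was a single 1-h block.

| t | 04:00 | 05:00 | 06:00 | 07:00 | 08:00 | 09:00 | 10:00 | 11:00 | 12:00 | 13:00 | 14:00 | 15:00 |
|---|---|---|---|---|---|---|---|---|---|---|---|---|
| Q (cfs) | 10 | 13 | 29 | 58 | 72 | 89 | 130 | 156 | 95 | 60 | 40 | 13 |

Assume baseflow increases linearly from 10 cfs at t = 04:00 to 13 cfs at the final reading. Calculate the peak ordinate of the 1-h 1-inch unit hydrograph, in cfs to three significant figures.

Direct runoff: 0.00, 2.73, 18.45, 47.18, 60.91, 77.64, 118.36, 144.09, 82.82, 47.55, 27.27, 0.00 cfs; ΣQ_DR = 627.0 cfs, peak = 144.09 cfs.
Runoff depth d = ΣQ_DR·Δt / A = 627.0 × 3600 / (0.81 mi²) = 1.199 in.
The 1-inch UH is the DRH scaled by (1 in)/d, so U_p = 144.09 × 1/1.199 = 120 cfs.

U_p ≈ 120 cfs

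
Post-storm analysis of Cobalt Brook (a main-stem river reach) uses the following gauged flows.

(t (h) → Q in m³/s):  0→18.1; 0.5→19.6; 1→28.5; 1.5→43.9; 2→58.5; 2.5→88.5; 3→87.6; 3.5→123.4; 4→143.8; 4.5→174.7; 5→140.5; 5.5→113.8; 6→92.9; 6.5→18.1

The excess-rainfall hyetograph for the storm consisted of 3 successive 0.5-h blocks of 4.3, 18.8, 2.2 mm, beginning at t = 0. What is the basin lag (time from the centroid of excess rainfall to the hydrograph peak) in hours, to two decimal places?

t_L ≈ 3.79 h

Centroid of excess rainfall: t_c = Σ P_i·t̄_i / ΣP_i = 0.7085 h (block centres at 0.25, 0.75, 1.25 h).
Hydrograph peak occurs at t = 4.5 h, so basin lag t_L = 4.5 − 0.7085 = 3.79 h.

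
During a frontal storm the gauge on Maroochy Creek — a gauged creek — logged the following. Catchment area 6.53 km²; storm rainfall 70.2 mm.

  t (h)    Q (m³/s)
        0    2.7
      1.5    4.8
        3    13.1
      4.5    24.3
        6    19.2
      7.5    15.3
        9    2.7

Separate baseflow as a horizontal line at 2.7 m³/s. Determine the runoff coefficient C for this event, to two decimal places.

ΣQ_DR = 63.20 m³/s; V = ΣQ_DR·Δt = 3.413 × 10^5 m³.
Runoff depth d = V / A = 52.26 mm.
C = d / P = 52.26 / 70.2 = 0.74.

C ≈ 0.74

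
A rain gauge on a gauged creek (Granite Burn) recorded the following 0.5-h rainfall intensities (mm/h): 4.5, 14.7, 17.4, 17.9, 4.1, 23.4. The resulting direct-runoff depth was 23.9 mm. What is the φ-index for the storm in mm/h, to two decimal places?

Only the 4 blocks with intensity above φ contribute runoff: 14.7, 17.4, 17.9, 23.4 mm/h.
Σ(I−φ)·Δt = d  ⇒  (14.7+17.4+17.9+23.4 − 4φ)·0.5 = 23.9
φ = (73.40 − 23.9/0.5) / 4 = 6.40 mm/h.

φ ≈ 6.40 mm/h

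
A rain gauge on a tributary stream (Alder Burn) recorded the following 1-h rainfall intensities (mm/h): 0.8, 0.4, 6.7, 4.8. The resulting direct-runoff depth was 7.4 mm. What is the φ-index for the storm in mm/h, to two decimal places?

φ ≈ 2.05 mm/h

Only the 2 blocks with intensity above φ contribute runoff: 6.7, 4.8 mm/h.
Σ(I−φ)·Δt = d  ⇒  (6.7+4.8 − 2φ)·1 = 7.4
φ = (11.50 − 7.4/1) / 2 = 2.05 mm/h.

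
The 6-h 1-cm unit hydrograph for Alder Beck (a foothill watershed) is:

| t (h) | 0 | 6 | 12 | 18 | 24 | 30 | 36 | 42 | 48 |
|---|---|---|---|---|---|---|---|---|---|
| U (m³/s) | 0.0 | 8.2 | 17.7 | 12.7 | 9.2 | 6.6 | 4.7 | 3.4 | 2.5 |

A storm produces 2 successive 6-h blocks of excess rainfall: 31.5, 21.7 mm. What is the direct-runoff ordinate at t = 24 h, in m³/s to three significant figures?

Q ≈ 56.5 m³/s

By discrete convolution, Q_j = Σ (P_i / 10 mm) · U_{j−i}.
At t = 24 h (j=4): Q = (31.5/10)·9.2 + (21.7/10)·12.7 = 56.5 m³/s.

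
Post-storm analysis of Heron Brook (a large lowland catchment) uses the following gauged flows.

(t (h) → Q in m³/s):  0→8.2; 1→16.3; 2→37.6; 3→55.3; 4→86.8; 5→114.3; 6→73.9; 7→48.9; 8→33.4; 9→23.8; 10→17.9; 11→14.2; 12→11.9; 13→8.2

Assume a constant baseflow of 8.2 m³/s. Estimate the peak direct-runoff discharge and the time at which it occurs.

Q_p = 106.1 m³/s at t = 5 h

Subtracting baseflow gives direct-runoff ordinates: 0.0, 8.1, 29.4, 47.1, 78.6, 106.1, 65.7, 40.7, 25.2, 15.6, 9.7, 6.0, 3.7, 0.0 m³/s.
The maximum is 106.1 m³/s, occurring at the reading for t = 5 h.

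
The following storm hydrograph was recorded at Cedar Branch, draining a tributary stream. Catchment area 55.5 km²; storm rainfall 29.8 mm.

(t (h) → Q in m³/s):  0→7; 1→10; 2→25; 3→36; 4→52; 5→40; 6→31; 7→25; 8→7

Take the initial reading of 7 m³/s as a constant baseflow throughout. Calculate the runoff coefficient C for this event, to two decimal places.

C ≈ 0.37

ΣQ_DR = 170.0 m³/s; V = ΣQ_DR·Δt = 6.120 × 10^5 m³.
Runoff depth d = V / A = 11.03 mm.
C = d / P = 11.03 / 29.8 = 0.37.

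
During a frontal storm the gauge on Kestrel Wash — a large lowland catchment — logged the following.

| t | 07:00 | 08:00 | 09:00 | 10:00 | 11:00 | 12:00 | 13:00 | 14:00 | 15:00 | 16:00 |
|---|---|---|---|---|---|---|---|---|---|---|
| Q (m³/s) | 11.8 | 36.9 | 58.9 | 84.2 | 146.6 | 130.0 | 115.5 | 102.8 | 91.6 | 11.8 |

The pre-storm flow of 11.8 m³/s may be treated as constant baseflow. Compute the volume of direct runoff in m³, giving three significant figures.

Direct-runoff ordinates (Q − Q_b): 0.0, 25.1, 47.1, 72.4, 134.8, 118.2, 103.7, 91.0, 79.8, 0.0 m³/s.
ΣQ_DR = 672.1 m³/s.
With Δt = 1 h = 3600 s, V = ΣQ_DR · Δt = 672.1 × 3600 = 2.42 × 10^6 m³.

V ≈ 2.42 × 10^6 m³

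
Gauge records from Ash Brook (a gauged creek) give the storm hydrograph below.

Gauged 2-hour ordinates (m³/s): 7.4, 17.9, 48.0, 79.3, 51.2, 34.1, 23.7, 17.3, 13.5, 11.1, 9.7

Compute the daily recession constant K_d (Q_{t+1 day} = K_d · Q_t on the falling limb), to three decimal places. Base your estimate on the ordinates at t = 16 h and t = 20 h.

K_d ≈ 0.138

Between t = 16 h and t = 20 h the flow falls from 13.5 to 9.7 m³/s over 2×2 h = 4 h.
Per-interval ratio K = (9.7/13.5)^(1/2) = 0.8477; K_d = K^(24/2) = 0.138.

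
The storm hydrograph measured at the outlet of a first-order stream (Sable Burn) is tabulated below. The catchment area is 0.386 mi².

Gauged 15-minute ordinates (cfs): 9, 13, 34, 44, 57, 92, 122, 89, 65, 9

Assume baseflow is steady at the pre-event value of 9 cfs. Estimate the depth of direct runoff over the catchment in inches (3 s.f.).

Direct runoff: 0.0, 4.0, 25.0, 35.0, 48.0, 83.0, 113.0, 80.0, 56.0, 0.0 cfs; ΣQ_DR = 444.0 cfs.
V = ΣQ_DR · Δt = 444.0 × 900 s = 3.996 × 10^5 ft³.
Over A = 0.386 mi², depth = V / A = 0.446 in.

d ≈ 0.446 in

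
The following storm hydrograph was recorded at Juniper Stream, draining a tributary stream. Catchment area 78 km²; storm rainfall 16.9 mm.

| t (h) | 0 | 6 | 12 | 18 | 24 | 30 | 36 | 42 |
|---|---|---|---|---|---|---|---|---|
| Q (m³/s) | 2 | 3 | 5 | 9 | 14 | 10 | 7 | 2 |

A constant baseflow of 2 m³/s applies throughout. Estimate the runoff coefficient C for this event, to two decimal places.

ΣQ_DR = 36.00 m³/s; V = ΣQ_DR·Δt = 7.776 × 10^5 m³.
Runoff depth d = V / A = 9.969 mm.
C = d / P = 9.969 / 16.9 = 0.59.

C ≈ 0.59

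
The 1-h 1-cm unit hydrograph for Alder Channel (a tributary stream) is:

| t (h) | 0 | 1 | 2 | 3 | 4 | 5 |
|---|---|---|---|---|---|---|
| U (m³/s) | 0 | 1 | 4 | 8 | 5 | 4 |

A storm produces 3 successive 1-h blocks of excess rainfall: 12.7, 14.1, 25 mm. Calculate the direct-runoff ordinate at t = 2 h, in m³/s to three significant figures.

By discrete convolution, Q_j = Σ (P_i / 10 mm) · U_{j−i}.
At t = 2 h (j=2): Q = (12.7/10)·4 + (14.1/10)·1 + (25/10)·0 = 6.49 m³/s.

Q ≈ 6.49 m³/s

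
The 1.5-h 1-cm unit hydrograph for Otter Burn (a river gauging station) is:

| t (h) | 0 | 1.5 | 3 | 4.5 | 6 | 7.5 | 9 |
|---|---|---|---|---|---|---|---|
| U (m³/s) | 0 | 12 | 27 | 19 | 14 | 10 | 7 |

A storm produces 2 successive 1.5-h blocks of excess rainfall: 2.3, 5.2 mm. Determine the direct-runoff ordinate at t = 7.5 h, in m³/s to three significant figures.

Q ≈ 9.58 m³/s

By discrete convolution, Q_j = Σ (P_i / 10 mm) · U_{j−i}.
At t = 7.5 h (j=5): Q = (2.3/10)·10 + (5.2/10)·14 = 9.58 m³/s.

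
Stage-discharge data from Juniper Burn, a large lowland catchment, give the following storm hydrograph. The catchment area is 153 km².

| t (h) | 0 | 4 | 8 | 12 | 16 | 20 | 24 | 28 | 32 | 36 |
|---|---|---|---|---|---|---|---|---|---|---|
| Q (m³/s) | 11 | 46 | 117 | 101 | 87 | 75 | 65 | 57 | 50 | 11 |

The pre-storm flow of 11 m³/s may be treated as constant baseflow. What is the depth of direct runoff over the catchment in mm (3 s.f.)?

d ≈ 48.0 mm

Direct runoff: 0.0, 35.0, 106.0, 90.0, 76.0, 64.0, 54.0, 46.0, 39.0, 0.0 m³/s; ΣQ_DR = 510.0 m³/s.
V = ΣQ_DR · Δt = 510.0 × 14400 s = 7.344 × 10^6 m³.
Over A = 153 km², depth = V / A = 48.0 mm.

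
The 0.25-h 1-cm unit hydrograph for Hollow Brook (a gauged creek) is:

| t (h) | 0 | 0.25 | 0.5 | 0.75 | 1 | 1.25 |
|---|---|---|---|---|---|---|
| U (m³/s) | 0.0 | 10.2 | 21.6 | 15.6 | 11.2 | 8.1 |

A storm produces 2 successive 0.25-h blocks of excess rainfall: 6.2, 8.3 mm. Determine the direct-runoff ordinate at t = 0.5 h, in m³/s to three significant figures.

Q ≈ 21.9 m³/s

By discrete convolution, Q_j = Σ (P_i / 10 mm) · U_{j−i}.
At t = 0.5 h (j=2): Q = (6.2/10)·21.6 + (8.3/10)·10.2 = 21.9 m³/s.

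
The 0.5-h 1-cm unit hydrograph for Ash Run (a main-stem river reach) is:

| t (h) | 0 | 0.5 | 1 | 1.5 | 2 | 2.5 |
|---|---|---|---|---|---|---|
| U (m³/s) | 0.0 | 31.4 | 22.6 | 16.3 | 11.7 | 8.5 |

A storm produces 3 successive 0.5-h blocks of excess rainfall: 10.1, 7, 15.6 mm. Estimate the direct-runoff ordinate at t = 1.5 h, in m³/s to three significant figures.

Q ≈ 81.3 m³/s

By discrete convolution, Q_j = Σ (P_i / 10 mm) · U_{j−i}.
At t = 1.5 h (j=3): Q = (10.1/10)·16.3 + (7/10)·22.6 + (15.6/10)·31.4 = 81.3 m³/s.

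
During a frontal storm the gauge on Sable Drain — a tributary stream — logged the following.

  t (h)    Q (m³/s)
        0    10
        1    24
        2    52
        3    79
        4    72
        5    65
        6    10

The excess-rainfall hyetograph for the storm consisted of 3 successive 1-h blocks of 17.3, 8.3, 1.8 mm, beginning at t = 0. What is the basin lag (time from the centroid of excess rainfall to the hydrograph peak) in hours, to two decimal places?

Centroid of excess rainfall: t_c = Σ P_i·t̄_i / ΣP_i = 0.9343 h (block centres at 0.5, 1.5, 2.5 h).
Hydrograph peak occurs at t = 3 h, so basin lag t_L = 3 − 0.9343 = 2.07 h.

t_L ≈ 2.07 h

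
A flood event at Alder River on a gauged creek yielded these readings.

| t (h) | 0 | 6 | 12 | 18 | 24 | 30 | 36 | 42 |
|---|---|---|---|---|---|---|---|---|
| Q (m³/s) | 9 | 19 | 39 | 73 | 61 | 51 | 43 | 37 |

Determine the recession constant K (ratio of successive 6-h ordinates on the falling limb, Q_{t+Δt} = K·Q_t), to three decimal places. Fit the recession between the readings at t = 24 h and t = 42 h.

K ≈ 0.846

Using the recession-limb readings at t = 24 h and t = 42 h: Q falls from 61 to 37 m³/s over 3 intervals.
K = (Q₂/Q₁)^(1/3) = (37/61)^(1/3) = 0.846.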